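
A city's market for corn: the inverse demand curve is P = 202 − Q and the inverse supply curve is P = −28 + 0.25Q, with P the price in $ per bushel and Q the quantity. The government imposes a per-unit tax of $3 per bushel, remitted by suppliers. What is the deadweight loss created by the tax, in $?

Deadweight loss = $3.6.

Rewrite in direct form: Qd = 202 − P and Qs = 4P + 112.
Before the tax: set 202 − P = 4P + 112 → P* = $18, Q* = 184.
With the tax collected from suppliers, supply shifts: Qs = 4(P − 3) + 112.
New equilibrium: consumers pay $20.4, suppliers receive $17.4, Q = 181.6. (Wedge: Pb − Ps = 3.)
Quantity falls by |ΔQ| = |184 − 181.6| = 2.4.
DWL = ½ · t · |ΔQ| = ½ · 3 · 2.4 = $3.6.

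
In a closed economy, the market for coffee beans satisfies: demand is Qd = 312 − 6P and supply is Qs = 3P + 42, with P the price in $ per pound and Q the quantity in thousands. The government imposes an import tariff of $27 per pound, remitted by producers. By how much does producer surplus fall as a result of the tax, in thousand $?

Producer surplus falls by $1890 thousand.

Without the tax, 312 − 6P = 3P + 42 gives 9P = 270, so P* = $30 and Q* = 132.
With the tax collected from producers, supply shifts: Qs = 3(P − 27) + 42.
Solving gives Q = 78 with consumers paying $39 and producers receiving $12 (the $27 wedge).
ΔPS is the trapezoid between Q = 78 and Q = 132 of height $18: ½ · (132 + 78) · 18 = $1890.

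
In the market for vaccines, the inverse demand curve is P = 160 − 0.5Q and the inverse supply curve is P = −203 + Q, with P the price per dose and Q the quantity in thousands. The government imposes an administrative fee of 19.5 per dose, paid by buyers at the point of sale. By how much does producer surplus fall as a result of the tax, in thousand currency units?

Rewrite in direct form: Qd = 320 − 2P and Qs = P + 203.
Before the tax: set 320 − 2P = P + 203 → P* = 39, Q* = 242.
With the tax collected from buyers, demand (in seller-price terms) shifts: Qd = 320 − 2(P + 19.5).
New equilibrium: buyers pay 45.5, sellers receive 26, Q = 229. (Wedge: Pb − Ps = 19.5.)
ΔPS is the trapezoid between Q = 229 and Q = 242 of height 13: ½ · (242 + 229) · 13 = 3061.5.

Producer surplus falls by 3061.5 thousand.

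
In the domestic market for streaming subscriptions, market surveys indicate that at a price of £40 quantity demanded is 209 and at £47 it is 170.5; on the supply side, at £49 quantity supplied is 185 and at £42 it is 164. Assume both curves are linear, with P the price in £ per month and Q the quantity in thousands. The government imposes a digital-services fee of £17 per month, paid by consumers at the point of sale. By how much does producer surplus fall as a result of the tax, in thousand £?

Demand slope: (170.5 − 209)/(47 − 40) = -5.5, so Qd = 429 − 5.5P.
Supply slope: (164 − 185)/(42 − 49) = 3, so Qs = 3P + 38.
Before the tax: set 429 − 5.5P = 3P + 38 → P* = £46, Q* = 176.
With the tax collected from consumers, demand (in seller-price terms) shifts: Qd = 429 − 5.5(P + 17).
New equilibrium: consumers pay £52, sellers receive £35, Q = 143. (Wedge: Pb − Ps = 17.)
ΔPS is the trapezoid between Q = 143 and Q = 176 of height £11: ½ · (176 + 143) · 11 = £1754.5.

Producer surplus falls by £1754.5 thousand.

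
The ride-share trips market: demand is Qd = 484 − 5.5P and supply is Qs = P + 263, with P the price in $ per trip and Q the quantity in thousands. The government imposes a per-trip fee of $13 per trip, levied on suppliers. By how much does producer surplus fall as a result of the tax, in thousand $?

Before the tax: set 484 − 5.5P = P + 263 → P* = $34, Q* = 297.
With the tax collected from suppliers, supply shifts: Qs = (P − 13) + 263.
Solving gives Q = 286 with buyers paying $36 and suppliers receiving $23 (the $13 wedge).
ΔPS is the trapezoid between Q = 286 and Q = 297 of height $11: ½ · (297 + 286) · 11 = $3206.5.

Producer surplus falls by $3206.5 thousand.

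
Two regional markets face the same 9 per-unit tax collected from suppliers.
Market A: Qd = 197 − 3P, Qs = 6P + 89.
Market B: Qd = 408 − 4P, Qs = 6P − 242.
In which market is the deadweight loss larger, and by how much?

Market A: pre-tax P* = 12, Q* = 161; post-tax Q = 143; deadweight loss = 81.
Market B: pre-tax P* = 65, Q* = 148; post-tax Q = 126.4; deadweight loss = 97.2.
Difference: 81 vs 97.2 → market B is larger by 16.2.

Market B, by 16.2.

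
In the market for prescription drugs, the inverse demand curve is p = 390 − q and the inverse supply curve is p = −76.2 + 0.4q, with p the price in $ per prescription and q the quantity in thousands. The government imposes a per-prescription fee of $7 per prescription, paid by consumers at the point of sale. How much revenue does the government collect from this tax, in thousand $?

Inverting to q(p) form: qd = 390 − p; qs = 2.5p + 190.5.
Without the tax, 390 − p = 2.5p + 190.5 gives 3.5p = 199.5, so p* = $57 and q* = 333.
With the tax collected from consumers, demand (in seller-price terms) shifts: qd = 390 − (p + 7).
New equilibrium: consumers pay $62, producers receive $55, q = 328. (Wedge: pb − ps = 7.)
Revenue = t · Q = 7 · 328 = $2296.

Tax revenue = $2296 thousand.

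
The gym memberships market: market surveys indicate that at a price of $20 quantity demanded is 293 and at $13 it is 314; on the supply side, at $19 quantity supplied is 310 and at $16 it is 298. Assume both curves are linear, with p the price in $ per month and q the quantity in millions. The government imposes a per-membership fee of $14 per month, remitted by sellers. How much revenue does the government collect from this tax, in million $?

Tax revenue = $3892 million.

Demand slope: (314 − 293)/(13 − 20) = -3, so qd = 353 − 3p.
Supply slope: (298 − 310)/(16 − 19) = 4, so qs = 4p + 234.
Without the tax, 353 − 3p = 4p + 234 gives 7p = 119, so p* = $17 and q* = 302.
With the tax collected from sellers, supply shifts: qs = 4(p − 14) + 234.
Solving gives q = 278 with buyers paying $25 and sellers receiving $11 (the $14 wedge).
Revenue = t · Q = 14 · 278 = $3892.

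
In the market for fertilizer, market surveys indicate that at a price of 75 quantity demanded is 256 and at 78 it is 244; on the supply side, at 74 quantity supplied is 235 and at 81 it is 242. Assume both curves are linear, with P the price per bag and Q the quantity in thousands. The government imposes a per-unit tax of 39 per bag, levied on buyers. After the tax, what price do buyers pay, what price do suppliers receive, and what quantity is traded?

Demand slope: (244 − 256)/(78 − 75) = -4, so Qd = 556 − 4P.
Supply slope: (242 − 235)/(81 − 74) = 1, so Qs = P + 161.
Before the tax: set 556 − 4P = P + 161 → P* = 79, Q* = 240.
With the tax collected from buyers, demand (in seller-price terms) shifts: Qd = 556 − 4(P + 39).
New equilibrium: buyers pay 86.8, suppliers receive 47.8, Q = 208.8. (Wedge: Pb − Ps = 39.)
The less price-elastic side of the market bears the larger share of a per-unit tax.

Buyers pay 86.8; suppliers receive 47.8; quantity = 208.8.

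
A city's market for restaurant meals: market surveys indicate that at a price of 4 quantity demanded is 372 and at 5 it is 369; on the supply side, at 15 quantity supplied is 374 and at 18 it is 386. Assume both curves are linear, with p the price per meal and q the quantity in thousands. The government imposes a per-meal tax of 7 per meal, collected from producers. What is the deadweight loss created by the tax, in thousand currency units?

Deadweight loss = 42 thousand.

Demand slope: (369 − 372)/(5 − 4) = -3, so qd = 384 − 3p.
Supply slope: (386 − 374)/(18 − 15) = 4, so qs = 4p + 314.
Without the tax, 384 − 3p = 4p + 314 gives 7p = 70, so p* = 10 and q* = 354.
With the tax collected from producers, supply shifts: qs = 4(p − 7) + 314.
New equilibrium: buyers pay 14, producers receive 7, q = 342. (Wedge: pb − ps = 7.)
Quantity falls by |ΔQ| = |354 − 342| = 12.
DWL = ½ · t · |ΔQ| = ½ · 7 · 12 = 42.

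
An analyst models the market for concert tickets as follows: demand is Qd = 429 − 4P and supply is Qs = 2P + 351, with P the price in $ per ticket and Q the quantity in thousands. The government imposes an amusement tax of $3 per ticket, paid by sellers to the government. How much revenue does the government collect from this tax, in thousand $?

Before the tax: set 429 − 4P = 2P + 351 → P* = $13, Q* = 377.
With the tax collected from sellers, supply shifts: Qs = 2(P − 3) + 351.
Solving gives Q = 373 with consumers paying $14 and sellers receiving $11 (the $3 wedge).
Revenue = t · Q = 3 · 373 = $1119.

Tax revenue = $1119 thousand.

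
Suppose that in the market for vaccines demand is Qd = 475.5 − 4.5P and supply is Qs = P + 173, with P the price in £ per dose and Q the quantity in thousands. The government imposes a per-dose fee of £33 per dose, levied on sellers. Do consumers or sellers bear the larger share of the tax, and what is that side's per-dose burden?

Sellers bear the larger share: £27 per dose.

Before the tax: set 475.5 − 4.5P = P + 173 → P* = £55, Q* = 228.
With the tax collected from sellers, supply shifts: Qs = (P − 33) + 173.
New equilibrium: consumers pay £61, sellers receive £28, Q = 201. (Wedge: Pb − Ps = 33.)
Per-dose burden: consumers £6, sellers £27.
Sellers take the larger share because supply is less price-elastic here (demand slope 4.5 vs supply slope 1).
The less price-elastic side of the market bears the larger share of a per-unit tax.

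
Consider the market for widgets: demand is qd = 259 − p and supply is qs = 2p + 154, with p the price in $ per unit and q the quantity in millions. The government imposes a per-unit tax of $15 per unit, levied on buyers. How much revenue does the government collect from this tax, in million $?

Tax revenue = $3210 million.

Before the tax: set 259 − p = 2p + 154 → p* = $35, q* = 224.
With the tax collected from buyers, demand (in seller-price terms) shifts: qd = 259 − (p + 15).
New equilibrium: buyers pay $45, sellers receive $30, q = 214. (Wedge: pb − ps = 15.)
Revenue = t · Q = 15 · 214 = $3210.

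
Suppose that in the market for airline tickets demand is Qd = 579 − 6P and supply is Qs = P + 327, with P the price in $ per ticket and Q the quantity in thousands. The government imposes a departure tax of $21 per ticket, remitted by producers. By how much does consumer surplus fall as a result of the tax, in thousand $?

Before the tax: set 579 − 6P = P + 327 → P* = $36, Q* = 363.
With the tax collected from producers, supply shifts: Qs = (P − 21) + 327.
Solving gives Q = 345 with buyers paying $39 and producers receiving $18 (the $21 wedge).
ΔCS is the trapezoid between Q = 345 and Q = 363 of height $3: ½ · (363 + 345) · 3 = $1062.

Consumer surplus falls by $1062 thousand.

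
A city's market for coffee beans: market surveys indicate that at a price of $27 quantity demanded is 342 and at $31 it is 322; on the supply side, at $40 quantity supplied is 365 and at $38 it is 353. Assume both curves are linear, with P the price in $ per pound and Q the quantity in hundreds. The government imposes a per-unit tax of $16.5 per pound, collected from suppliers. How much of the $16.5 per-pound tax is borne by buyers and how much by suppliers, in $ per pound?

Demand slope: (322 − 342)/(31 − 27) = -5, so Qd = 477 − 5P.
Supply slope: (353 − 365)/(38 − 40) = 6, so Qs = 6P + 125.
Without the tax, 477 − 5P = 6P + 125 gives 11P = 352, so P* = $32 and Q* = 317.
With the tax collected from suppliers, supply shifts: Qs = 6(P − 16.5) + 125.
New equilibrium: buyers pay $41, suppliers receive $24.5, Q = 272. (Wedge: Pb − Ps = 16.5.)
Burden on buyers: $9; on suppliers: $7.5. (They sum to $16.5.)
The less price-elastic side of the market bears the larger share of a per-unit tax.

Buyers bear $9 per pound; suppliers bear $7.5 per pound.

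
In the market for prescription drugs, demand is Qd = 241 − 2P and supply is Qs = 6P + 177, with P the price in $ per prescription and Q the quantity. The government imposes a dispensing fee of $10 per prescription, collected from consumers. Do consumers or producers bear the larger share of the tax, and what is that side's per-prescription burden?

Consumers bear the larger share: $7.5 per prescription.

Before the tax: set 241 − 2P = 6P + 177 → P* = $8, Q* = 225.
With the tax collected from consumers, demand (in seller-price terms) shifts: Qd = 241 − 2(P + 10).
New equilibrium: consumers pay $15.5, producers receive $5.5, Q = 210. (Wedge: Pb − Ps = 10.)
Per-prescription burden: consumers $7.5, producers $2.5.
Consumers take the larger share because demand is less price-elastic here (demand slope 2 vs supply slope 6).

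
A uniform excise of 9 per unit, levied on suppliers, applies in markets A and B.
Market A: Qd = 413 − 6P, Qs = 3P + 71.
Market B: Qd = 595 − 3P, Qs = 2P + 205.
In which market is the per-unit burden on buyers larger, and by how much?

Market B, by 0.6.

Market A: pre-tax P* = 38, Q* = 185; post-tax Q = 167; per-unit burden on buyers = 3.
Market B: pre-tax P* = 78, Q* = 361; post-tax Q = 350.2; per-unit burden on buyers = 3.6.
Difference: 3 vs 3.6 → market B is larger by 0.6.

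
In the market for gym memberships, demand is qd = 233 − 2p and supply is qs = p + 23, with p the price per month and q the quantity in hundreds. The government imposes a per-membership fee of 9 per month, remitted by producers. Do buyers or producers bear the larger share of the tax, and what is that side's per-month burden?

Producers bear the larger share: 6 per month.

Without the tax, 233 − 2p = p + 23 gives 3p = 210, so p* = 70 and q* = 93.
With the tax collected from producers, supply shifts: qs = (p − 9) + 23.
Solving gives q = 87 with buyers paying 73 and producers receiving 64 (the 9 wedge).
Per-month burden: buyers 3, producers 6.
Producers take the larger share because supply is less price-elastic here (demand slope 2 vs supply slope 1).
The less price-elastic side of the market bears the larger share of a per-unit tax.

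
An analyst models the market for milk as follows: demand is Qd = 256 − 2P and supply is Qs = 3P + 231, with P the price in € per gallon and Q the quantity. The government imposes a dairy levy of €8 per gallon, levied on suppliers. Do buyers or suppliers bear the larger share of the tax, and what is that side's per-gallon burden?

Buyers bear the larger share: €4.8 per gallon.

Before the tax: set 256 − 2P = 3P + 231 → P* = €5, Q* = 246.
With the tax collected from suppliers, supply shifts: Qs = 3(P − 8) + 231.
Solving gives Q = 236.4 with buyers paying €9.8 and suppliers receiving €1.8 (the €8 wedge).
Per-gallon burden: buyers €4.8, suppliers €3.2.
Buyers take the larger share because demand is less price-elastic here (demand slope 2 vs supply slope 3).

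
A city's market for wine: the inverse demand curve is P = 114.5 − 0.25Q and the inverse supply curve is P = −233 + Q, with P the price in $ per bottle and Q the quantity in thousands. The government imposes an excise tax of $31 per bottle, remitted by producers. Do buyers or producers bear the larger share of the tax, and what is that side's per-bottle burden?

Producers bear the larger share: $24.8 per bottle.

Inverting to Q(P) form: Qd = 458 − 4P; Qs = P + 233.
Before the tax: set 458 − 4P = P + 233 → P* = $45, Q* = 278.
With the tax collected from producers, supply shifts: Qs = (P − 31) + 233.
Solving gives Q = 253.2 with buyers paying $51.2 and producers receiving $20.2 (the $31 wedge).
Per-bottle burden: buyers $6.2, producers $24.8.
Producers take the larger share because supply is less price-elastic here (demand slope 4 vs supply slope 1).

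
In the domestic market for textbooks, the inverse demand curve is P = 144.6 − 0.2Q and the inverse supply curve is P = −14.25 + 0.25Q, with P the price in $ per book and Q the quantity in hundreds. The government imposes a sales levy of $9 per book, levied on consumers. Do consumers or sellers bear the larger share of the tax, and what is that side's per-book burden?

Sellers bear the larger share: $5 per book.

Rewrite in direct form: Qd = 723 − 5P and Qs = 4P + 57.
Before the tax: set 723 − 5P = 4P + 57 → P* = $74, Q* = 353.
With the tax collected from consumers, demand (in seller-price terms) shifts: Qd = 723 − 5(P + 9).
New equilibrium: consumers pay $78, sellers receive $69, Q = 333. (Wedge: Pb − Ps = 9.)
Per-book burden: consumers $4, sellers $5.
Sellers take the larger share because supply is less price-elastic here (demand slope 5 vs supply slope 4).
The less price-elastic side of the market bears the larger share of a per-unit tax.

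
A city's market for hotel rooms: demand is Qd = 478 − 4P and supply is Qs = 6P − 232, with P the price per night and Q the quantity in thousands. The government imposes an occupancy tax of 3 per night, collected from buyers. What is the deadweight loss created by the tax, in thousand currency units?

Deadweight loss = 10.8 thousand.

Without the tax, 478 − 4P = 6P − 232 gives 10P = 710, so P* = 71 and Q* = 194.
With the tax collected from buyers, demand (in seller-price terms) shifts: Qd = 478 − 4(P + 3).
New equilibrium: buyers pay 72.8, suppliers receive 69.8, Q = 186.8. (Wedge: Pb − Ps = 3.)
Quantity falls by |ΔQ| = |194 − 186.8| = 7.2.
DWL = ½ · t · |ΔQ| = ½ · 3 · 7.2 = 10.8.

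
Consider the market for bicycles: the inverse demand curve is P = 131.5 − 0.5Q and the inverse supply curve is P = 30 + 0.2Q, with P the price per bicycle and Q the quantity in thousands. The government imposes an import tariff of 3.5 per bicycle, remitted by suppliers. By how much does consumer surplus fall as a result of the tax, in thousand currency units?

Inverting to Q(P) form: Qd = 263 − 2P; Qs = 5P − 150.
Without the tax, 263 − 2P = 5P − 150 gives 7P = 413, so P* = 59 and Q* = 145.
With the tax collected from suppliers, supply shifts: Qs = 5(P − 3.5) − 150.
New equilibrium: consumers pay 61.5, suppliers receive 58, Q = 140. (Wedge: Pb − Ps = 3.5.)
ΔCS is the trapezoid between Q = 140 and Q = 145 of height 2.5: ½ · (145 + 140) · 2.5 = 356.25.

Consumer surplus falls by 356.25 thousand.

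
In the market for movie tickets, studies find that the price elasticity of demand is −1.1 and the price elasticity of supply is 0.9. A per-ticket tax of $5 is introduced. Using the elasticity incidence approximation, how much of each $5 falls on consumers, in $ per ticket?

Incidence ratio: consumers' share ≈ εs / (εs + |εd|) = 0.9 / (0.9 + 1.1) = 0.45.
So consumers bear ≈ 0.45 × $5 = $2.25; sellers bear $2.75.

Consumers bear ≈ $2.25 per ticket.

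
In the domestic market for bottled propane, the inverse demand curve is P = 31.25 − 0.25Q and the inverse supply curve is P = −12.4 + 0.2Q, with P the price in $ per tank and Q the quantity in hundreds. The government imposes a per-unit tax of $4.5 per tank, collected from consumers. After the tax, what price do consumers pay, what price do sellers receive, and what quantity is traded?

Inverting to Q(P) form: Qd = 125 − 4P; Qs = 5P + 62.
Without the tax, 125 − 4P = 5P + 62 gives 9P = 63, so P* = $7 and Q* = 97.
With the tax collected from consumers, demand (in seller-price terms) shifts: Qd = 125 − 4(P + 4.5).
Solving gives Q = 87 with consumers paying $9.5 and sellers receiving $5 (the $4.5 wedge).

Consumers pay $9.5; sellers receive $5; quantity = 87.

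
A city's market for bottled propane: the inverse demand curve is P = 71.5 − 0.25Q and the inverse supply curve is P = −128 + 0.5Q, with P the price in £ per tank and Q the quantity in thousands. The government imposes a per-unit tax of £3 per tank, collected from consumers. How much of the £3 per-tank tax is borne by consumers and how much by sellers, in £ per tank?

Consumers bear £1 per tank; sellers bear £2 per tank.

Inverting to Q(P) form: Qd = 286 − 4P; Qs = 2P + 256.
Without the tax, 286 − 4P = 2P + 256 gives 6P = 30, so P* = £5 and Q* = 266.
With the tax collected from consumers, demand (in seller-price terms) shifts: Qd = 286 − 4(P + 3).
Solving gives Q = 262 with consumers paying £6 and sellers receiving £3 (the £3 wedge).
Burden on consumers: £1; on sellers: £2. (They sum to £3.)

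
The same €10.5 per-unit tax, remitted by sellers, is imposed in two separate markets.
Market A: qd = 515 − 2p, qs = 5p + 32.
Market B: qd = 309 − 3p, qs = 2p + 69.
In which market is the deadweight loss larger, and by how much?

Market A: pre-tax p* = €69, q* = 377; post-tax q = 362; deadweight loss = €78.75.
Market B: pre-tax p* = €48, q* = 165; post-tax q = 152.4; deadweight loss = €66.15.
Difference: €78.75 vs €66.15 → market A is larger by €12.6.

Market A, by €12.6.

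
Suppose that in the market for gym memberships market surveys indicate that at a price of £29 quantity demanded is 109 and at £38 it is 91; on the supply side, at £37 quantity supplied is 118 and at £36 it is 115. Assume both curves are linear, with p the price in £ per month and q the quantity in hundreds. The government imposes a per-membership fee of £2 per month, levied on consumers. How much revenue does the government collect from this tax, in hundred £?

Demand slope: (91 − 109)/(38 − 29) = -2, so qd = 167 − 2p.
Supply slope: (115 − 118)/(36 − 37) = 3, so qs = 3p + 7.
Without the tax, 167 − 2p = 3p + 7 gives 5p = 160, so p* = £32 and q* = 103.
With the tax collected from consumers, demand (in seller-price terms) shifts: qd = 167 − 2(p + 2).
New equilibrium: consumers pay £33.2, sellers receive £31.2, q = 100.6. (Wedge: pb − ps = 2.)
Revenue = t · Q = 2 · 100.6 = £201.2.

Tax revenue = £201.2 hundred.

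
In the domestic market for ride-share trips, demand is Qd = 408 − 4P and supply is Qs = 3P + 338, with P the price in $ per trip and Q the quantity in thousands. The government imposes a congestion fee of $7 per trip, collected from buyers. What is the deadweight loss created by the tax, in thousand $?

Before the tax: set 408 − 4P = 3P + 338 → P* = $10, Q* = 368.
With the tax collected from buyers, demand (in seller-price terms) shifts: Qd = 408 − 4(P + 7).
Solving gives Q = 356 with buyers paying $13 and producers receiving $6 (the $7 wedge).
Quantity falls by |ΔQ| = |368 − 356| = 12.
DWL = ½ · t · |ΔQ| = ½ · 7 · 12 = $42.

Deadweight loss = $42 thousand.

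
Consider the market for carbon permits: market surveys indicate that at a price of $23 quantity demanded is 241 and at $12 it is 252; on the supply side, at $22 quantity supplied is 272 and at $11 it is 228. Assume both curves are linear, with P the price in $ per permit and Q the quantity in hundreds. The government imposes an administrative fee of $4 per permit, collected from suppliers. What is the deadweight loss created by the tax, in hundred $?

Deadweight loss = $6.4 hundred.

Demand slope: (252 − 241)/(12 − 23) = -1, so Qd = 264 − P.
Supply slope: (228 − 272)/(11 − 22) = 4, so Qs = 4P + 184.
Before the tax: set 264 − P = 4P + 184 → P* = $16, Q* = 248.
With the tax collected from suppliers, supply shifts: Qs = 4(P − 4) + 184.
New equilibrium: consumers pay $19.2, suppliers receive $15.2, Q = 244.8. (Wedge: Pb − Ps = 4.)
Quantity falls by |ΔQ| = |248 − 244.8| = 3.2.
DWL = ½ · t · |ΔQ| = ½ · 4 · 3.2 = $6.4.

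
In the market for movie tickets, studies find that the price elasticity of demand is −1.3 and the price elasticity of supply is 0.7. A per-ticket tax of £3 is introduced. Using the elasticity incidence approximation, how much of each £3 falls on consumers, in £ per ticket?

Consumers bear ≈ £1.05 per ticket.

Incidence ratio: consumers' share ≈ εs / (εs + |εd|) = 0.7 / (0.7 + 1.3) = 0.35.
So consumers bear ≈ 0.35 × £3 = £1.05; producers bear £1.95.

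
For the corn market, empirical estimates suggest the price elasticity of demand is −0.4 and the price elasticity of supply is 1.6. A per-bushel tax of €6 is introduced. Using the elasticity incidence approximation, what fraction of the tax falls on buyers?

Buyers' share ≈ 0.8.

Incidence ratio: buyers' share ≈ εs / (εs + |εd|) = 1.6 / (1.6 + 0.4) = 0.8.
Supply is the more elastic side, so buyers bear the larger share.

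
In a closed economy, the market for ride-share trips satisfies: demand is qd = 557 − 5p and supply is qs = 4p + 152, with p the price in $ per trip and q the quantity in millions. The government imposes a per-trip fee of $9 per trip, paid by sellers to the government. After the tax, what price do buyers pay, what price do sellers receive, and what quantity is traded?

Buyers pay $49; sellers receive $40; quantity = 312.

Without the tax, 557 − 5p = 4p + 152 gives 9p = 405, so p* = $45 and q* = 332.
With the tax collected from sellers, supply shifts: qs = 4(p − 9) + 152.
Solving gives q = 312 with buyers paying $49 and sellers receiving $40 (the $9 wedge).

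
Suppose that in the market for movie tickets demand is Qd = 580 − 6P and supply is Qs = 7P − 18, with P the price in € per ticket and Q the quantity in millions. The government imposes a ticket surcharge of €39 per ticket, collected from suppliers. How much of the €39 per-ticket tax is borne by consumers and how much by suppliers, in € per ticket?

Without the tax, 580 − 6P = 7P − 18 gives 13P = 598, so P* = €46 and Q* = 304.
With the tax collected from suppliers, supply shifts: Qs = 7(P − 39) − 18.
New equilibrium: consumers pay €67, suppliers receive €28, Q = 178. (Wedge: Pb − Ps = 39.)
Burden on consumers: €21; on suppliers: €18. (They sum to €39.)
The less price-elastic side of the market bears the larger share of a per-unit tax.

Consumers bear €21 per ticket; suppliers bear €18 per ticket.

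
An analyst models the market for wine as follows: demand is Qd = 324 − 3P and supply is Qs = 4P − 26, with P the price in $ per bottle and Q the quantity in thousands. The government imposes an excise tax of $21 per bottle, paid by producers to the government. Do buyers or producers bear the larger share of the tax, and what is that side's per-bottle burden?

Buyers bear the larger share: $12 per bottle.

Before the tax: set 324 − 3P = 4P − 26 → P* = $50, Q* = 174.
With the tax collected from producers, supply shifts: Qs = 4(P − 21) − 26.
New equilibrium: buyers pay $62, producers receive $41, Q = 138. (Wedge: Pb − Ps = 21.)
Per-bottle burden: buyers $12, producers $9.
Buyers take the larger share because demand is less price-elastic here (demand slope 3 vs supply slope 4).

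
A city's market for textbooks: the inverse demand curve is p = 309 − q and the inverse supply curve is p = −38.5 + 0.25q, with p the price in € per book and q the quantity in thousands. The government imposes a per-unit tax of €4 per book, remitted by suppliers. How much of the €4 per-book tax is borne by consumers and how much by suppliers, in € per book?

Inverting to q(p) form: qd = 309 − p; qs = 4p + 154.
Before the tax: set 309 − p = 4p + 154 → p* = €31, q* = 278.
With the tax collected from suppliers, supply shifts: qs = 4(p − 4) + 154.
New equilibrium: consumers pay €34.2, suppliers receive €30.2, q = 274.8. (Wedge: pb − ps = 4.)
Burden on consumers: €3.2; on suppliers: €0.8. (They sum to €4.)

Consumers bear €3.2 per book; suppliers bear €0.8 per book.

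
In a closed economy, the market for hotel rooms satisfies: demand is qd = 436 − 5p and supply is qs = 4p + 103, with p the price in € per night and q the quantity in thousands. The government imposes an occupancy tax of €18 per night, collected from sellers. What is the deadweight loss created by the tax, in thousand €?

Deadweight loss = €360 thousand.

Before the tax: set 436 − 5p = 4p + 103 → p* = €37, q* = 251.
With the tax collected from sellers, supply shifts: qs = 4(p − 18) + 103.
Solving gives q = 211 with consumers paying €45 and sellers receiving €27 (the €18 wedge).
Quantity falls by |ΔQ| = |251 − 211| = 40.
DWL = ½ · t · |ΔQ| = ½ · 18 · 40 = €360.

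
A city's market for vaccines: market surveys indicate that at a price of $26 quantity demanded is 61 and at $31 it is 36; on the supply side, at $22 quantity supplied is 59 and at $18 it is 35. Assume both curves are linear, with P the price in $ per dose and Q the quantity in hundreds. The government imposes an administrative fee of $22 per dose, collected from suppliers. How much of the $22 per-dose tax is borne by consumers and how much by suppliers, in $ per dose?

Consumers bear $12 per dose; suppliers bear $10 per dose.

Demand slope: (36 − 61)/(31 − 26) = -5, so Qd = 191 − 5P.
Supply slope: (35 − 59)/(18 − 22) = 6, so Qs = 6P − 73.
Before the tax: set 191 − 5P = 6P − 73 → P* = $24, Q* = 71.
With the tax collected from suppliers, supply shifts: Qs = 6(P − 22) − 73.
New equilibrium: consumers pay $36, suppliers receive $14, Q = 11. (Wedge: Pb − Ps = 22.)
Burden on consumers: $12; on suppliers: $10. (They sum to $22.)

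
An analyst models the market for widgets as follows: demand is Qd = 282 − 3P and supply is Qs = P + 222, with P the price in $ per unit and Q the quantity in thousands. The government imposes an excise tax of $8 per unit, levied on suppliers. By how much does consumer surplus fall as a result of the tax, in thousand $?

Consumer surplus falls by $468 thousand.

Without the tax, 282 − 3P = P + 222 gives 4P = 60, so P* = $15 and Q* = 237.
With the tax collected from suppliers, supply shifts: Qs = (P − 8) + 222.
Solving gives Q = 231 with buyers paying $17 and suppliers receiving $9 (the $8 wedge).
ΔCS is the trapezoid between Q = 231 and Q = 237 of height $2: ½ · (237 + 231) · 2 = $468.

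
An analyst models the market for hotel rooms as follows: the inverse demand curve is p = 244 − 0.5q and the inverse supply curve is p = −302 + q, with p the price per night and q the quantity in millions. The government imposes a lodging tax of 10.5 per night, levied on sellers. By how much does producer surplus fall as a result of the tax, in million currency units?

Rewrite in direct form: qd = 488 − 2p and qs = p + 302.
Without the tax, 488 − 2p = p + 302 gives 3p = 186, so p* = 62 and q* = 364.
With the tax collected from sellers, supply shifts: qs = (p − 10.5) + 302.
New equilibrium: consumers pay 65.5, sellers receive 55, q = 357. (Wedge: pb − ps = 10.5.)
ΔPS is the trapezoid between Q = 357 and Q = 364 of height 7: ½ · (364 + 357) · 7 = 2523.5.

Producer surplus falls by 2523.5 million.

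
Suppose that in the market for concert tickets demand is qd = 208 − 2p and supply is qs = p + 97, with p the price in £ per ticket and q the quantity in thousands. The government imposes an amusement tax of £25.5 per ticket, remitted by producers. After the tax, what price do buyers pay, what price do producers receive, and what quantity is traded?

Without the tax, 208 − 2p = p + 97 gives 3p = 111, so p* = £37 and q* = 134.
With the tax collected from producers, supply shifts: qs = (p − 25.5) + 97.
New equilibrium: buyers pay £45.5, producers receive £20, q = 117. (Wedge: pb − ps = 25.5.)

Buyers pay £45.5; producers receive £20; quantity = 117.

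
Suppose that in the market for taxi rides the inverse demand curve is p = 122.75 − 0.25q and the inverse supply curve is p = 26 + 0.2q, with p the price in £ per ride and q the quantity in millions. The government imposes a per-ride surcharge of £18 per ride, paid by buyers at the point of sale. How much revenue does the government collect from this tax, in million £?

Inverting to q(p) form: qd = 491 − 4p; qs = 5p − 130.
Without the tax, 491 − 4p = 5p − 130 gives 9p = 621, so p* = £69 and q* = 215.
With the tax collected from buyers, demand (in seller-price terms) shifts: qd = 491 − 4(p + 18).
New equilibrium: buyers pay £79, sellers receive £61, q = 175. (Wedge: pb − ps = 18.)
Revenue = t · Q = 18 · 175 = £3150.

Tax revenue = £3150 million.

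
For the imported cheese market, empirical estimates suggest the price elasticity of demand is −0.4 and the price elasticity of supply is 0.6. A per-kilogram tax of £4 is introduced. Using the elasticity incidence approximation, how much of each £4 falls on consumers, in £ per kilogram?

Incidence ratio: consumers' share ≈ εs / (εs + |εd|) = 0.6 / (0.6 + 0.4) = 0.6.
So consumers bear ≈ 0.6 × £4 = £2.4; suppliers bear £1.6.

Consumers bear ≈ £2.4 per kilogram.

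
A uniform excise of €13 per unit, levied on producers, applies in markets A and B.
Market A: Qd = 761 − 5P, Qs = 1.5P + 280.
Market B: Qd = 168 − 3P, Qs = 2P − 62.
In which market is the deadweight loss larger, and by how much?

Market B, by €3.9.

Market A: pre-tax P* = €74, Q* = 391; post-tax Q = 376; deadweight loss = €97.5.
Market B: pre-tax P* = €46, Q* = 30; post-tax Q = 14.4; deadweight loss = €101.4.
Difference: €97.5 vs €101.4 → market B is larger by €3.9.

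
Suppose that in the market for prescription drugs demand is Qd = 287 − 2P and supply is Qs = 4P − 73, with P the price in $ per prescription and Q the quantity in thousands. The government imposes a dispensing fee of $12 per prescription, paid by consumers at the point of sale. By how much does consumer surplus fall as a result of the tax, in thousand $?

Before the tax: set 287 − 2P = 4P − 73 → P* = $60, Q* = 167.
With the tax collected from consumers, demand (in seller-price terms) shifts: Qd = 287 − 2(P + 12).
New equilibrium: consumers pay $68, sellers receive $56, Q = 151. (Wedge: Pb − Ps = 12.)
ΔCS is the trapezoid between Q = 151 and Q = 167 of height $8: ½ · (167 + 151) · 8 = $1272.

Consumer surplus falls by $1272 thousand.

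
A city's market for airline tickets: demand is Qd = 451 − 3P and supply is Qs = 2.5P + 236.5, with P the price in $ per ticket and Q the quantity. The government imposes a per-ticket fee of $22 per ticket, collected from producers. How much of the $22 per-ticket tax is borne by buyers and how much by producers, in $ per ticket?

Buyers bear $10 per ticket; producers bear $12 per ticket.

Without the tax, 451 − 3P = 2.5P + 236.5 gives 5.5P = 214.5, so P* = $39 and Q* = 334.
With the tax collected from producers, supply shifts: Qs = 2.5(P − 22) + 236.5.
New equilibrium: buyers pay $49, producers receive $27, Q = 304. (Wedge: Pb − Ps = 22.)
Burden on buyers: $10; on producers: $12. (They sum to $22.)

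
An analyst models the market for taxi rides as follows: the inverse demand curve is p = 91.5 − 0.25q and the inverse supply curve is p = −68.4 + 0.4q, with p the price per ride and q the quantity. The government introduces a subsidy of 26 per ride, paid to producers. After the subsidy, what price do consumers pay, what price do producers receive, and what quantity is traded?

Consumers pay 20; producers receive 46; quantity = 286.

Rewrite in direct form: qd = 366 − 4p and qs = 2.5p + 171.
Without the subsidy, 366 − 4p = 2.5p + 171 gives 6.5p = 195, so p* = 30 and q* = 246.
With a per-unit subsidy paid to producers, each receives p + 26 per unit sold, so supply becomes qs = 2.5(p + 26) + 171.
New equilibrium: consumers pay 20, producers receive 46, q = 286. (Wedge: pb − ps = −26.)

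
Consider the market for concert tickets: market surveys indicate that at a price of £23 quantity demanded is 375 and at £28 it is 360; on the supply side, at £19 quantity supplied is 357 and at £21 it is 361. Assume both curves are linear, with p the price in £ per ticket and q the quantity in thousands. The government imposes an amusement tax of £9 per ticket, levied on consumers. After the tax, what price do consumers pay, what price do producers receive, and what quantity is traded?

Demand slope: (360 − 375)/(28 − 23) = -3, so qd = 444 − 3p.
Supply slope: (361 − 357)/(21 − 19) = 2, so qs = 2p + 319.
Without the tax, 444 − 3p = 2p + 319 gives 5p = 125, so p* = £25 and q* = 369.
With the tax collected from consumers, demand (in seller-price terms) shifts: qd = 444 − 3(p + 9).
Solving gives q = 358.2 with consumers paying £28.6 and producers receiving £19.6 (the £9 wedge).
The less price-elastic side of the market bears the larger share of a per-unit tax.

Consumers pay £28.6; producers receive £19.6; quantity = 358.2.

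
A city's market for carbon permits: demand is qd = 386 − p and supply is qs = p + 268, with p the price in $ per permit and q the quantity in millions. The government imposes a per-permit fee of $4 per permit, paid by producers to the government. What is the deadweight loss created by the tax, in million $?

Deadweight loss = $4 million.

Before the tax: set 386 − p = p + 268 → p* = $59, q* = 327.
With the tax collected from producers, supply shifts: qs = (p − 4) + 268.
Solving gives q = 325 with consumers paying $61 and producers receiving $57 (the $4 wedge).
Quantity falls by |ΔQ| = |327 − 325| = 2.
DWL = ½ · t · |ΔQ| = ½ · 4 · 2 = $4.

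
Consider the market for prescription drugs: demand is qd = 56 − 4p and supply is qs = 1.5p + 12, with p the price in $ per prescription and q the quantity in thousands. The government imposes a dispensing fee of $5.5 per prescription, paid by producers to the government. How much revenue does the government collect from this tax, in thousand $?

Tax revenue = $99 thousand.

Without the tax, 56 − 4p = 1.5p + 12 gives 5.5p = 44, so p* = $8 and q* = 24.
With the tax collected from producers, supply shifts: qs = 1.5(p − 5.5) + 12.
New equilibrium: buyers pay $9.5, producers receive $4, q = 18. (Wedge: pb − ps = 5.5.)
Revenue = t · Q = 5.5 · 18 = $99.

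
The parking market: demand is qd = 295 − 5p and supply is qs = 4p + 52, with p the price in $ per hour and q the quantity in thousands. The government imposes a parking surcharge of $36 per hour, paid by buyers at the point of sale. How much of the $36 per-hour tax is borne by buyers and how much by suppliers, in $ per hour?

Buyers bear $16 per hour; suppliers bear $20 per hour.

Before the tax: set 295 − 5p = 4p + 52 → p* = $27, q* = 160.
With the tax collected from buyers, demand (in seller-price terms) shifts: qd = 295 − 5(p + 36).
Solving gives q = 80 with buyers paying $43 and suppliers receiving $7 (the $36 wedge).
Burden on buyers: $16; on suppliers: $20. (They sum to $36.)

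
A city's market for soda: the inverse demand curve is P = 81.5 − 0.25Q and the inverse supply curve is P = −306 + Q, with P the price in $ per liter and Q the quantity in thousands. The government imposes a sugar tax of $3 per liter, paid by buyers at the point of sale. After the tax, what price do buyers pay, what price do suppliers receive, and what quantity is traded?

Inverting to Q(P) form: Qd = 326 − 4P; Qs = P + 306.
Without the tax, 326 − 4P = P + 306 gives 5P = 20, so P* = $4 and Q* = 310.
With the tax collected from buyers, demand (in seller-price terms) shifts: Qd = 326 − 4(P + 3).
New equilibrium: buyers pay $4.6, suppliers receive $1.6, Q = 307.6. (Wedge: Pb − Ps = 3.)

Buyers pay $4.6; suppliers receive $1.6; quantity = 307.6.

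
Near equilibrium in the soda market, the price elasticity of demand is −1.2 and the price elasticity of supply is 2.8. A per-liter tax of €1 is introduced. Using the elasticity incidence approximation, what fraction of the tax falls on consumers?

Incidence ratio: consumers' share ≈ εs / (εs + |εd|) = 2.8 / (2.8 + 1.2) = 0.7.
Supply is the more elastic side, so consumers bear the larger share.

Consumers' share ≈ 0.7.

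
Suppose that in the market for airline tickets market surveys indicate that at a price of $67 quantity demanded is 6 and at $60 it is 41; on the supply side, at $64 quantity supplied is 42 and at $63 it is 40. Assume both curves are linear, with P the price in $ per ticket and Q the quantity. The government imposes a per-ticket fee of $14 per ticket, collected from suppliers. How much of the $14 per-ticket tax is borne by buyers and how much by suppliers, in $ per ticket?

Buyers bear $4 per ticket; suppliers bear $10 per ticket.

Demand slope: (41 − 6)/(60 − 67) = -5, so Qd = 341 − 5P.
Supply slope: (40 − 42)/(63 − 64) = 2, so Qs = 2P − 86.
Before the tax: set 341 − 5P = 2P − 86 → P* = $61, Q* = 36.
With the tax collected from suppliers, supply shifts: Qs = 2(P − 14) − 86.
Solving gives Q = 16 with buyers paying $65 and suppliers receiving $51 (the $14 wedge).
Burden on buyers: $4; on suppliers: $10. (They sum to $14.)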